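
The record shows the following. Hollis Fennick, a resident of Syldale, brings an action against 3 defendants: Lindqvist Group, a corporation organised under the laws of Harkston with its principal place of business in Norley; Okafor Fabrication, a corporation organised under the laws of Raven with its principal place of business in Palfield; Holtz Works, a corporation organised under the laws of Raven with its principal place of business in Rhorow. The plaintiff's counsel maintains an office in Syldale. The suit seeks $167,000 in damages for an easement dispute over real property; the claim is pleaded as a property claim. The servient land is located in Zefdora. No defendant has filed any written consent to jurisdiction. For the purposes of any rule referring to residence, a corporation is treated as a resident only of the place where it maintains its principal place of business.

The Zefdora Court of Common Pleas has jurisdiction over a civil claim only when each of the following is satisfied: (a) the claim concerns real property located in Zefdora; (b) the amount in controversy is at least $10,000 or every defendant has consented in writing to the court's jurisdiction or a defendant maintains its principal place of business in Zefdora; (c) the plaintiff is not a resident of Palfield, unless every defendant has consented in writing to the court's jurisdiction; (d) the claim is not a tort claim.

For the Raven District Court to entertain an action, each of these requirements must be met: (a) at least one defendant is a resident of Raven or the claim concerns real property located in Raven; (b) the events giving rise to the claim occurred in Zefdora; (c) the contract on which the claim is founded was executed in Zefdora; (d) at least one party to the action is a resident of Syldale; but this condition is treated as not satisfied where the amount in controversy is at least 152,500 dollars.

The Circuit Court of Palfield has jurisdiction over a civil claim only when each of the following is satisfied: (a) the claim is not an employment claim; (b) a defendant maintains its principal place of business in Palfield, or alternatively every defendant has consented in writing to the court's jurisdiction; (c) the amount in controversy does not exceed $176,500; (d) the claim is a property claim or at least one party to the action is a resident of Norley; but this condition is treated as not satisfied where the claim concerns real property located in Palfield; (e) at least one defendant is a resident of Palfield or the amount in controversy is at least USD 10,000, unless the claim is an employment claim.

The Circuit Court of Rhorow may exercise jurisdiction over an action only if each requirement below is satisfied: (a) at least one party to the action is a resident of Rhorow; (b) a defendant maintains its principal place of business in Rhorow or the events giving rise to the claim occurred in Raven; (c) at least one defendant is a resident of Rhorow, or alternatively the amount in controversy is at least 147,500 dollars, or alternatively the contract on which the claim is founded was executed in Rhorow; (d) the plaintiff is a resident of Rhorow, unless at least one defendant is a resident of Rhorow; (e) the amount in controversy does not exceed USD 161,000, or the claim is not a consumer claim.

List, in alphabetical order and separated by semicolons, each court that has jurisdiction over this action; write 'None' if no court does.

the Circuit Court of Palfield; the Circuit Court of Rhorow; the Zefdora Court of Common Pleas

The Zefdora Court of Common Pleas:
  (a) The property lies in Zefdora. Satisfied.
  (b) The amount in controversy is $167,000, which meets the 10,000 dollars floor, so one alternative holds. Satisfied.
  (c) The plaintiff resides in Syldale, which is not Palfield. Met.
  (d) The claim is a property claim, not a tort claim. Met.
  → The court has jurisdiction.
The Raven District Court:
  (a) No defendant resides in Raven (they reside in Norley, Palfield, Rhorow); the property lies in Zefdora, not Raven — no alternative holds. Not met.
  (b) The operative events occurred in Zefdora. Met.
  (c) No contract (and hence no place of execution) is alleged. Not met.
  (d) Hollis Fennick resides in Syldale. But the amount in controversy is 167,000 dollars, which meets the USD 152,500 floor, triggering the carve-out and defeating this condition. Condition not met.
  → No jurisdiction.
The Circuit Court of Palfield:
  (a) The claim is a property claim, not an employment claim. Condition met.
  (b) Okafor Fabrication has its principal place of business in Palfield, which satisfies one of the alternatives. Satisfied.
  (c) The amount in controversy is USD 167,000, within the 176,500 dollars ceiling. Satisfied.
  (d) The claim is a property claim, so one alternative holds. The carve-out does not apply: the property lies in Zefdora, not Palfield. Satisfied.
  (e) Okafor Fabrication resides in Palfield, so one alternative holds. Satisfied.
  → All conditions met; jurisdiction exists.
The Circuit Court of Rhorow:
  (a) Holtz Works resides in Rhorow. Satisfied.
  (b) Holtz Works has its principal place of business in Rhorow — that alternative is enough. Condition met.
  (c) Holtz Works resides in Rhorow, so this disjunct is met. Met.
  (d) The plaintiff resides in Syldale, not Rhorow. However, Holtz Works resides in Rhorow, so the 'unless' proviso supplies this condition. Met.
  (e) The claim is a property claim, not a consumer claim — that alternative is enough. Satisfied.
  → The court has jurisdiction.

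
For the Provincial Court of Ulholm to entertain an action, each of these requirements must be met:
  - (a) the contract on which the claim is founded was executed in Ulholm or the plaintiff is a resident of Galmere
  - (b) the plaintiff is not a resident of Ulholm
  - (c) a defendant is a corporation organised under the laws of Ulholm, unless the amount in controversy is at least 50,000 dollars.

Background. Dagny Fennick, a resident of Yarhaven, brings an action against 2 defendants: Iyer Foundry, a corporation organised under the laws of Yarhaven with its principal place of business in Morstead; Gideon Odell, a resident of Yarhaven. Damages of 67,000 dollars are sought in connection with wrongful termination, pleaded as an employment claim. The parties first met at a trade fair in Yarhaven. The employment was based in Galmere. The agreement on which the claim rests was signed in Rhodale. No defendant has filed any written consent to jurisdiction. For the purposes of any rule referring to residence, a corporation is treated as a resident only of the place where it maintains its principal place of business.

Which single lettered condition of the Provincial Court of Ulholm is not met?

(a)

The Provincial Court of Ulholm:
  (a) The contract was executed in Rhodale, not Ulholm; the plaintiff resides in Yarhaven, not Galmere — none of the alternatives is met. Not satisfied.
  (b) The plaintiff resides in Yarhaven, which is not Ulholm. Satisfied.
  (c) The corporate defendant(s) are organised in Yarhaven, not Ulholm. But the amount in controversy is 67,000 dollars, which meets the $50,000 floor, and the 'unless' clause therefore excuses the requirement. Met.
Only condition (a) fails.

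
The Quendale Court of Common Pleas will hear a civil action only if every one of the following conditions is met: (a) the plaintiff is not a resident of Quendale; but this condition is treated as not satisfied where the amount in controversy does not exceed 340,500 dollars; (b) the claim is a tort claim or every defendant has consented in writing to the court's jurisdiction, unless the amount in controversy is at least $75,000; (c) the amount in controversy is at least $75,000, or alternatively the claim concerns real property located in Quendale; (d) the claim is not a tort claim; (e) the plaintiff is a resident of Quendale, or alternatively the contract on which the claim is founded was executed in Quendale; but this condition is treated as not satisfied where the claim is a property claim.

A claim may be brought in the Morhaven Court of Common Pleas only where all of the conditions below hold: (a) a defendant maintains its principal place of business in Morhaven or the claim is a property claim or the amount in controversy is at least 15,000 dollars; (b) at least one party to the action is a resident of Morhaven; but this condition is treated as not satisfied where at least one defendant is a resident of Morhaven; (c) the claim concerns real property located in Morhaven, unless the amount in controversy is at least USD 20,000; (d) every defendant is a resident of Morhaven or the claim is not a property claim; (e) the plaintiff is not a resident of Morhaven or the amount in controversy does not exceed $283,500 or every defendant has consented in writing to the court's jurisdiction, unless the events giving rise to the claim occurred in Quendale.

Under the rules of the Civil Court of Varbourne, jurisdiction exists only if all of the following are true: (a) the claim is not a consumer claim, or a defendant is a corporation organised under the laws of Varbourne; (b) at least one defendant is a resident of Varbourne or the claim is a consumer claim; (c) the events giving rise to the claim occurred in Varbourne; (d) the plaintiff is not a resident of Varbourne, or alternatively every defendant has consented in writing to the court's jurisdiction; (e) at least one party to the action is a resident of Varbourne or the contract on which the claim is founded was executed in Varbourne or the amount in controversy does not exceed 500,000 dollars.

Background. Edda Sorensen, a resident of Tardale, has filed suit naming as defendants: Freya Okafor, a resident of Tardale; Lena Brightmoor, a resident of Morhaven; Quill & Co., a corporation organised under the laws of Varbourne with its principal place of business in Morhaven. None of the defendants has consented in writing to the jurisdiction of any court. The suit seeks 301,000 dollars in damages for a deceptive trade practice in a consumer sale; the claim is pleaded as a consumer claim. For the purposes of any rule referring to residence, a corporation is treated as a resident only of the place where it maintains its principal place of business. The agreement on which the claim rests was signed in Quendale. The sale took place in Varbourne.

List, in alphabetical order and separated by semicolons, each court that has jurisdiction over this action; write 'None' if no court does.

The Quendale Court of Common Pleas:
  (a) The plaintiff resides in Tardale, which is not Quendale. But the amount in controversy is 301,000 dollars, within the USD 340,500 ceiling, triggering the carve-out and defeating this condition. Condition not met.
  (b) The claim is a consumer claim, not a tort claim; no such written consent has been filed — none of the alternatives is met. But the amount in controversy is USD 301,000, which meets the $75,000 floor, and the 'unless' clause therefore excuses the requirement. Met.
  (c) The amount in controversy is $301,000, which meets the 75,000 dollars floor, so this disjunct is met. Satisfied.
  (d) The claim is a consumer claim, not a tort claim. Satisfied.
  (e) The contract was executed in Quendale — that alternative is enough. And the carve-out is inapplicable — the claim is a consumer claim, not a property claim. Met.
  → The court lacks jurisdiction.
The Morhaven Court of Common Pleas:
  (a) Quill & Co. has its principal place of business in Morhaven, which satisfies one of the alternatives. Condition met.
  (b) Lena Brightmoor resides in Morhaven. But Lena Brightmoor resides in Morhaven, triggering the carve-out and defeating this condition. Not satisfied.
  (c) The claim does not concern real property. But the amount in controversy is USD 301,000, which meets the $20,000 floor, and the 'unless' clause therefore excuses the requirement. Satisfied.
  (d) The claim is a consumer claim, not a property claim, so one alternative holds. Satisfied.
  (e) The plaintiff resides in Tardale, which is not Morhaven — that alternative is enough. Satisfied.
  → Not every requirement is met — no jurisdiction.
The Civil Court of Varbourne:
  (a) Quill & Co. is organised under the laws of Varbourne, so one alternative holds. Condition met.
  (b) The claim is a consumer claim, so one alternative holds. Met.
  (c) The operative events occurred in Varbourne. Condition met.
  (d) The plaintiff resides in Tardale, which is not Varbourne, which satisfies one of the alternatives. Satisfied.
  (e) The amount in controversy is $301,000, within the USD 500,000 ceiling, so this disjunct is met. Satisfied.
  → The court has jurisdiction.

the Civil Court of Varbourne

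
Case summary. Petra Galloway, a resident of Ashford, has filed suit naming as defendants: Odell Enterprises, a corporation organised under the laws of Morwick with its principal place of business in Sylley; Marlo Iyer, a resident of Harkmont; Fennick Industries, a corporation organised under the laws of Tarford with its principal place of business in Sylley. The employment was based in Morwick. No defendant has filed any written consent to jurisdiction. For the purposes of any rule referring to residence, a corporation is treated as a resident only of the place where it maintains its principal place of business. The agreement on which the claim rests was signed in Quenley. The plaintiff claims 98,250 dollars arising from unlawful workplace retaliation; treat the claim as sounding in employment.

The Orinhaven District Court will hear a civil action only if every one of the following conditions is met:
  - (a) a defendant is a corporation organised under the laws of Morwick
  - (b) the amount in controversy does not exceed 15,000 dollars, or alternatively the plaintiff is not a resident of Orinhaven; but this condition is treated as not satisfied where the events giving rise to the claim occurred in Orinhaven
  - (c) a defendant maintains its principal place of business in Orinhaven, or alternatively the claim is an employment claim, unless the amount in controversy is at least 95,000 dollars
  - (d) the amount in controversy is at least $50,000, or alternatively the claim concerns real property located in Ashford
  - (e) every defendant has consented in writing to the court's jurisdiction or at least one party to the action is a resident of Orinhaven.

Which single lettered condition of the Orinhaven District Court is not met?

(e)

The Orinhaven District Court:
  (a) Odell Enterprises is organised under the laws of Morwick. Satisfied.
  (b) The plaintiff resides in Ashford, which is not Orinhaven, so one alternative holds. The carve-out does not apply: the operative events occurred in Morwick, not Orinhaven. Condition met.
  (c) The claim is an employment claim, which satisfies one of the alternatives. Met.
  (d) The amount in controversy is USD 98,250, which meets the 50,000 dollars floor — that alternative is enough. Satisfied.
  (e) No such written consent has been filed; no party resides in Orinhaven — every alternative fails. Condition not met.
Only condition (e) fails.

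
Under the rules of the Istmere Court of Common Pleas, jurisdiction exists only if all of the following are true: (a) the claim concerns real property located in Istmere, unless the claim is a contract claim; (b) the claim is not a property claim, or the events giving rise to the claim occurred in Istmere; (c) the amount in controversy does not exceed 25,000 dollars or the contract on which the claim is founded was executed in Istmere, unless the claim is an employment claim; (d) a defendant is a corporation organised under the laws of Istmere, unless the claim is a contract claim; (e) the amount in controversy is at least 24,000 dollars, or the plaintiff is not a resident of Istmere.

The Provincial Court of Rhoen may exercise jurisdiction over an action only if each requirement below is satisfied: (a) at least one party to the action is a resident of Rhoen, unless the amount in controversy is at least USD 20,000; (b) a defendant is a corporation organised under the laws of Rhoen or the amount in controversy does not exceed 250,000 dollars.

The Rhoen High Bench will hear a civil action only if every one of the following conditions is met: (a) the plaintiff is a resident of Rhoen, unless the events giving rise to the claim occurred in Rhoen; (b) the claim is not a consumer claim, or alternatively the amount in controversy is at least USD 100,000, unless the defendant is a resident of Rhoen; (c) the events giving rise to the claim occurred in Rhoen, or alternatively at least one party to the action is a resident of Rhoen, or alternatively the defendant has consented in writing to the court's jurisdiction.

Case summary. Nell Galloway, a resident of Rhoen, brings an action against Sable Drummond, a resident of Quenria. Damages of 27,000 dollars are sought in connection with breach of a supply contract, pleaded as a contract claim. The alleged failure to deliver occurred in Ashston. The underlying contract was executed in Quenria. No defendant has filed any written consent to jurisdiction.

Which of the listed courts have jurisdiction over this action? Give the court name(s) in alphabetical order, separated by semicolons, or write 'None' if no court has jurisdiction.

The Istmere Court of Common Pleas:
  (a) The claim does not concern real property. The proviso rescues it, though: the claim is a contract claim. Condition met.
  (b) The claim is a contract claim, not a property claim — that alternative is enough. Condition met.
  (c) The amount in controversy is USD 27,000, above the $25,000 ceiling; the contract was executed in Quenria, not Istmere — none of the alternatives is met. Nor does the 'unless' clause help: the claim is a contract claim, not an employment claim. Not satisfied.
  (d) No defendant is a corporation. But the claim is a contract claim, and the 'unless' clause therefore excuses the requirement. Satisfied.
  (e) The amount in controversy is USD 27,000, which meets the 24,000 dollars floor, so one alternative holds. Satisfied.
  → No jurisdiction.
The Provincial Court of Rhoen:
  (a) Nell Galloway resides in Rhoen. Met.
  (b) The amount in controversy is $27,000, within the USD 250,000 ceiling — that alternative is enough. Condition met.
  → Jurisdiction lies.
The Rhoen High Bench:
  (a) The plaintiff resides in Rhoen. Condition met.
  (b) The claim is a contract claim, not a consumer claim, so one alternative holds. Satisfied.
  (c) Nell Galloway resides in Rhoen, so one alternative holds. Met.
  → Jurisdiction lies.

the Provincial Court of Rhoen; the Rhoen High Bench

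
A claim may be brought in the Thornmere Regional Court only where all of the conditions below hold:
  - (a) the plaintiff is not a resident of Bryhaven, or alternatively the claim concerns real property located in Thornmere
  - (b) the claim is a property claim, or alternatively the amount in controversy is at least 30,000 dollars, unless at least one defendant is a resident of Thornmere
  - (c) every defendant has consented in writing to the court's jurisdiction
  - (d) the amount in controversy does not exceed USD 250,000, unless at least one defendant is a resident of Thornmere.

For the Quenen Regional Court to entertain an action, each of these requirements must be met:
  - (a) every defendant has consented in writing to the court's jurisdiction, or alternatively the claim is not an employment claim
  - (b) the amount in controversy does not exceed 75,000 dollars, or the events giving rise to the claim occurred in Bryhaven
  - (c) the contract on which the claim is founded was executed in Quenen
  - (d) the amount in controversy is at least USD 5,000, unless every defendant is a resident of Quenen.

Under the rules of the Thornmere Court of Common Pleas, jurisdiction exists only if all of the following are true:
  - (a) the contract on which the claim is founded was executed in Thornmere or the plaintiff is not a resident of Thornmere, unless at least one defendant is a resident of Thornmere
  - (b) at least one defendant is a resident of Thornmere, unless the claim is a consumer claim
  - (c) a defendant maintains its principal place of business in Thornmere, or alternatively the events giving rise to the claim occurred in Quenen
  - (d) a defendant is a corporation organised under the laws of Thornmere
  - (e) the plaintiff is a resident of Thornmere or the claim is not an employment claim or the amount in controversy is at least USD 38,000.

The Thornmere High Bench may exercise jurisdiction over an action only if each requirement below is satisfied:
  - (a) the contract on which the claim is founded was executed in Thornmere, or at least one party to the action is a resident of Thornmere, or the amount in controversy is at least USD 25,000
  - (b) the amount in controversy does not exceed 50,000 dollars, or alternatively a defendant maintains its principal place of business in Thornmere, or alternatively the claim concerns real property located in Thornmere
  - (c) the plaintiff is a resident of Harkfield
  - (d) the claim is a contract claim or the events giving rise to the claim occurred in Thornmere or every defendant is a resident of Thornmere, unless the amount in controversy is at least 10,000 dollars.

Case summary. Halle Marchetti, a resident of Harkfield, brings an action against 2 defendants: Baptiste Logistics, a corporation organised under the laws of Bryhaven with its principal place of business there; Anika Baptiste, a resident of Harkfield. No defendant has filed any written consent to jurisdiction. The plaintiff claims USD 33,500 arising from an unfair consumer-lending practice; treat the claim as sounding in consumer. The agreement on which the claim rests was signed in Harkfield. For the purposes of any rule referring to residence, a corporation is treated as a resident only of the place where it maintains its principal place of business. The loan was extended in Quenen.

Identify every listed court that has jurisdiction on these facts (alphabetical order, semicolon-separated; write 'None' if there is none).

the Thornmere High Bench

The Thornmere Regional Court:
  (a) The plaintiff resides in Harkfield, which is not Bryhaven — that alternative is enough. Met.
  (b) The amount in controversy is $33,500, which meets the 30,000 dollars floor, so one alternative holds. Satisfied.
  (c) No such written consent has been filed. Not satisfied.
  (d) The amount in controversy is $33,500, within the 250,000 dollars ceiling. Satisfied.
  → At least one condition fails; no jurisdiction.
The Quenen Regional Court:
  (a) The claim is a consumer claim, not an employment claim — that alternative is enough. Met.
  (b) The amount in controversy is USD 33,500, within the 75,000 dollars ceiling — that alternative is enough. Met.
  (c) The contract was executed in Harkfield, not Quenen. Not satisfied.
  (d) The amount in controversy is USD 33,500, which meets the 5,000 dollars floor. Satisfied.
  → At least one condition fails; no jurisdiction.
The Thornmere Court of Common Pleas:
  (a) The plaintiff resides in Harkfield, which is not Thornmere — that alternative is enough. Satisfied.
  (b) No defendant resides in Thornmere (they reside in Bryhaven, Harkfield). The proviso rescues it, though: the claim is a consumer claim. Condition met.
  (c) The operative events occurred in Quenen, so one alternative holds. Met.
  (d) The corporate defendant(s) are organised in Bryhaven, not Thornmere. Fails.
  (e) The claim is a consumer claim, not an employment claim, so one alternative holds. Met.
  → The court lacks jurisdiction.
The Thornmere High Bench:
  (a) The amount in controversy is $33,500, which meets the 25,000 dollars floor, so one alternative holds. Satisfied.
  (b) The amount in controversy is 33,500 dollars, within the $50,000 ceiling, so this disjunct is met. Met.
  (c) The plaintiff resides in Harkfield. Met.
  (d) The claim is a consumer claim, not a contract claim; the operative events occurred in Quenen, not Thornmere; the defendants reside as follows — Baptiste Logistics in Bryhaven, Anika Baptiste in Harkfield — not all in Thornmere — no alternative holds. The proviso rescues it, though: the amount in controversy is $33,500, which meets the 10,000 dollars floor. Met.
  → Jurisdiction lies.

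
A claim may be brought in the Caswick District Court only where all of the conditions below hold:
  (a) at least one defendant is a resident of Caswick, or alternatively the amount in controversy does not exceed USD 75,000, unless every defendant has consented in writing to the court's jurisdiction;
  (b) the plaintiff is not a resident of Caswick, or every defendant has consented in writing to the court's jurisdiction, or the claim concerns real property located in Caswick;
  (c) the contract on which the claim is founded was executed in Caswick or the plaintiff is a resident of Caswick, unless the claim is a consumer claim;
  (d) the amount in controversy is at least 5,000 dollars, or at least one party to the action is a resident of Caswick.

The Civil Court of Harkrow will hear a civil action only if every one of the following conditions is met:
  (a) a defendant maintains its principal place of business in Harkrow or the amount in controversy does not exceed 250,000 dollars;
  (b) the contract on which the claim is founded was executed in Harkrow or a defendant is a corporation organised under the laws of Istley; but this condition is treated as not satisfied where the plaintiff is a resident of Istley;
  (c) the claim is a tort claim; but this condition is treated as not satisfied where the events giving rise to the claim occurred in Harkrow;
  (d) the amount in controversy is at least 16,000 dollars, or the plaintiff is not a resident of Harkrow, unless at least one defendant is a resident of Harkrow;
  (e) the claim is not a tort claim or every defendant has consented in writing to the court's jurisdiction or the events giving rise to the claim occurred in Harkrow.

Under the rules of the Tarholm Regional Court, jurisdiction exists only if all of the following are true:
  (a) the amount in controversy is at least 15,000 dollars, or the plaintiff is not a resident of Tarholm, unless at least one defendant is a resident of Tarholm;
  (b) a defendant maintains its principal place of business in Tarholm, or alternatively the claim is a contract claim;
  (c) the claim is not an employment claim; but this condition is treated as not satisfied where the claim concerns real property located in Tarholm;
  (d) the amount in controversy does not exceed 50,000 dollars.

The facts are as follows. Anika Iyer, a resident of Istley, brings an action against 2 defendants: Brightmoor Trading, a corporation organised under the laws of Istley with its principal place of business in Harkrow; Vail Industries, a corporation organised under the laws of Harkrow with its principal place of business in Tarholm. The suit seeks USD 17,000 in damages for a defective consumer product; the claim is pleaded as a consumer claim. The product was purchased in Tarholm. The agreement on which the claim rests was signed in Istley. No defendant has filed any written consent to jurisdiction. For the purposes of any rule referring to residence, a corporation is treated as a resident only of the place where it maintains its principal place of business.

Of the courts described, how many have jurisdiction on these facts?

The Caswick District Court:
  (a) The amount in controversy is $17,000, within the USD 75,000 ceiling, which satisfies one of the alternatives. Met.
  (b) The plaintiff resides in Istley, which is not Caswick, which satisfies one of the alternatives. Met.
  (c) The contract was executed in Istley, not Caswick; the plaintiff resides in Istley, not Caswick — every alternative fails. But the claim is a consumer claim, and the 'unless' clause therefore excuses the requirement. Satisfied.
  (d) The amount in controversy is 17,000 dollars, which meets the 5,000 dollars floor, so one alternative holds. Condition met.
  → The court has jurisdiction.
The Civil Court of Harkrow:
  (a) Brightmoor Trading has its principal place of business in Harkrow, which satisfies one of the alternatives. Condition met.
  (b) Brightmoor Trading is organised under the laws of Istley, which satisfies one of the alternatives. But the carve-out bites: the plaintiff resides in Istley. Fails.
  (c) The claim is a consumer claim, not a tort claim. Condition not met.
  (d) The amount in controversy is 17,000 dollars, which meets the $16,000 floor, so one alternative holds. Met.
  (e) The claim is a consumer claim, not a tort claim, so this disjunct is met. Met.
  → Not every requirement is met — no jurisdiction.
The Tarholm Regional Court:
  (a) The amount in controversy is USD 17,000, which meets the $15,000 floor, so this disjunct is met. Condition met.
  (b) Vail Industries has its principal place of business in Tarholm, so this disjunct is met. Condition met.
  (c) The claim is a consumer claim, not an employment claim. The carve-out does not apply: the claim does not concern real property. Condition met.
  (d) The amount in controversy is USD 17,000, within the 50,000 dollars ceiling. Satisfied.
  → The court has jurisdiction.
Courts with jurisdiction: the Caswick District Court, the Tarholm Regional Court — 2 in total.

2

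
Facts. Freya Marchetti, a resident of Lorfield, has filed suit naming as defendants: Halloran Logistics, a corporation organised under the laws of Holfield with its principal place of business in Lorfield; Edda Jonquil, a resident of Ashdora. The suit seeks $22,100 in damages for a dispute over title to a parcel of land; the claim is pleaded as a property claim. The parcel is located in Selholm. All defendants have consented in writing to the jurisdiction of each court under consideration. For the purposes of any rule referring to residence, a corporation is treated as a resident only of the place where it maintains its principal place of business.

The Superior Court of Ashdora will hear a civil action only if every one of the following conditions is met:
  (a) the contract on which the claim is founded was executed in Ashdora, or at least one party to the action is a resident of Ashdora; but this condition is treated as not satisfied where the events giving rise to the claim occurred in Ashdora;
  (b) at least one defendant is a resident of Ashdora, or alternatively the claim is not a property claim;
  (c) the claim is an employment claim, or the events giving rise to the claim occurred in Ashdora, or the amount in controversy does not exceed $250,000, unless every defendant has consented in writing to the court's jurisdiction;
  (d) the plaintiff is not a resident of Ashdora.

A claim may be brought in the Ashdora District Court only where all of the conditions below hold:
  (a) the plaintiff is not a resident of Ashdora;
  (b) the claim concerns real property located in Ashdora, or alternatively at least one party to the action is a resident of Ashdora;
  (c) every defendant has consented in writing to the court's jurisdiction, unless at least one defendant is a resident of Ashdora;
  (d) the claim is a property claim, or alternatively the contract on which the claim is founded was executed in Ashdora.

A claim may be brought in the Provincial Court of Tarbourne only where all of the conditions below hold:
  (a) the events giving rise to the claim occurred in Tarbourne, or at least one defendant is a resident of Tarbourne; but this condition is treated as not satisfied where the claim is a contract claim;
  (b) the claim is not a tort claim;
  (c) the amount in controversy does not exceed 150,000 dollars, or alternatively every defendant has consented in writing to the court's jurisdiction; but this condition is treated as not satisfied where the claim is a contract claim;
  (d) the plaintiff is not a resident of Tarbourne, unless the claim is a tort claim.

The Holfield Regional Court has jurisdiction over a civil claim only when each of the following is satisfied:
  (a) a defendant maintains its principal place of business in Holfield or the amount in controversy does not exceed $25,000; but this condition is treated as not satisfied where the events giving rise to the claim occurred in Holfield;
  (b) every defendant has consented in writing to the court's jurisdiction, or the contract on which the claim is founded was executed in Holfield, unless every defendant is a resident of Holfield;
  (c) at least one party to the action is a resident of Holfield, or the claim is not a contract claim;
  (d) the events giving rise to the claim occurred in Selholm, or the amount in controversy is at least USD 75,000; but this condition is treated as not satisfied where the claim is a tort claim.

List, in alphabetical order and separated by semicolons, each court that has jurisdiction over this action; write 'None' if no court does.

The Superior Court of Ashdora:
  (a) Edda Jonquil resides in Ashdora, so this disjunct is met. The exception is not triggered, since the operative events occurred in Selholm, not Ashdora. Met.
  (b) Edda Jonquil resides in Ashdora, which satisfies one of the alternatives. Condition met.
  (c) The amount in controversy is USD 22,100, within the $250,000 ceiling, so this disjunct is met. Satisfied.
  (d) The plaintiff resides in Lorfield, which is not Ashdora. Met.
  → All conditions met; jurisdiction exists.
The Ashdora District Court:
  (a) The plaintiff resides in Lorfield, which is not Ashdora. Met.
  (b) Edda Jonquil resides in Ashdora, so one alternative holds. Met.
  (c) Every defendant has filed written consent. Met.
  (d) The claim is a property claim, which satisfies one of the alternatives. Condition met.
  → All conditions met; jurisdiction exists.
The Provincial Court of Tarbourne:
  (a) The operative events occurred in Selholm, not Tarbourne; no defendant resides in Tarbourne (they reside in Lorfield, Ashdora) — every alternative fails. Fails.
  (b) The claim is a property claim, not a tort claim. Met.
  (c) The amount in controversy is $22,100, within the USD 150,000 ceiling, which satisfies one of the alternatives. The exception is not triggered, since the claim is a property claim, not a contract claim. Condition met.
  (d) The plaintiff resides in Lorfield, which is not Tarbourne. Satisfied.
  → No jurisdiction.
The Holfield Regional Court:
  (a) The amount in controversy is 22,100 dollars, within the USD 25,000 ceiling — that alternative is enough. The exception is not triggered, since the operative events occurred in Selholm, not Holfield. Satisfied.
  (b) Every defendant has filed written consent, so this disjunct is met. Condition met.
  (c) The claim is a property claim, not a contract claim, which satisfies one of the alternatives. Satisfied.
  (d) The operative events occurred in Selholm — that alternative is enough. The carve-out does not apply: the claim is a property claim, not a tort claim. Satisfied.
  → Every requirement is satisfied — jurisdiction.

the Ashdora District Court; the Holfield Regional Court; the Superior Court of Ashdora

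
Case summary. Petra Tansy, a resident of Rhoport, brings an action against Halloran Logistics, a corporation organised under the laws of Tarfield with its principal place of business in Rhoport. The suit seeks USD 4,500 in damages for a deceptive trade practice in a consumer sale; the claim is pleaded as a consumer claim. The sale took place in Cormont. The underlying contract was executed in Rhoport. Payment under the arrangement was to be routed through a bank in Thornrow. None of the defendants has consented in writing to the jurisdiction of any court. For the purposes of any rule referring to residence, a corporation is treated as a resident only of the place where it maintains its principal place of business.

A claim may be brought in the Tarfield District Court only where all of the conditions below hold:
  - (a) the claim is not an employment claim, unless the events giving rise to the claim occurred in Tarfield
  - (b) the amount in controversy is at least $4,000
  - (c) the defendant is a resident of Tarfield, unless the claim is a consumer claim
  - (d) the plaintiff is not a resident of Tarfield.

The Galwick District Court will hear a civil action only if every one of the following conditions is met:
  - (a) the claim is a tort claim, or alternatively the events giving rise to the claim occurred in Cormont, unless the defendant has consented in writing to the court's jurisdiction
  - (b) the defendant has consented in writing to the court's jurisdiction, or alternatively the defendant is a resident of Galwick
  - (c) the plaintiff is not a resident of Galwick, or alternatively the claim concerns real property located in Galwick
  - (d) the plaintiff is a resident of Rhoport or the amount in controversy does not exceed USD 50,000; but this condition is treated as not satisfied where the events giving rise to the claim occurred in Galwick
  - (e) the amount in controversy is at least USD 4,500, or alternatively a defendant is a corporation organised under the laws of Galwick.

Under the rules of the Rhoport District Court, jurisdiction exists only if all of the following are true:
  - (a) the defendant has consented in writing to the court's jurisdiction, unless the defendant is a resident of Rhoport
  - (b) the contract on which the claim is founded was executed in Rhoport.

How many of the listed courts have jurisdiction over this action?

The Tarfield District Court:
  (a) The claim is a consumer claim, not an employment claim. Condition met.
  (b) The amount in controversy is USD 4,500, which meets the 4,000 dollars floor. Condition met.
  (c) The defendant resides in Rhoport, not Tarfield. But the claim is a consumer claim, and the 'unless' clause therefore excuses the requirement. Satisfied.
  (d) The plaintiff resides in Rhoport, which is not Tarfield. Met.
  → Every requirement is satisfied — jurisdiction.
The Galwick District Court:
  (a) The operative events occurred in Cormont, so this disjunct is met. Met.
  (b) No such written consent has been filed; the defendant resides in Rhoport, not Galwick — none of the alternatives is met. Fails.
  (c) The plaintiff resides in Rhoport, which is not Galwick — that alternative is enough. Met.
  (d) The plaintiff resides in Rhoport, which satisfies one of the alternatives. And the carve-out is inapplicable — the operative events occurred in Cormont, not Galwick. Satisfied.
  (e) The amount in controversy is USD 4,500, which meets the $4,500 floor, so this disjunct is met. Met.
  → The court lacks jurisdiction.
The Rhoport District Court:
  (a) No such written consent has been filed. However, the defendant resides in Rhoport, so the 'unless' proviso supplies this condition. Condition met.
  (b) The contract was executed in Rhoport. Met.
  → Every requirement is satisfied — jurisdiction.
Courts with jurisdiction: the Tarfield District Court, the Rhoport District Court — 2 in total.

2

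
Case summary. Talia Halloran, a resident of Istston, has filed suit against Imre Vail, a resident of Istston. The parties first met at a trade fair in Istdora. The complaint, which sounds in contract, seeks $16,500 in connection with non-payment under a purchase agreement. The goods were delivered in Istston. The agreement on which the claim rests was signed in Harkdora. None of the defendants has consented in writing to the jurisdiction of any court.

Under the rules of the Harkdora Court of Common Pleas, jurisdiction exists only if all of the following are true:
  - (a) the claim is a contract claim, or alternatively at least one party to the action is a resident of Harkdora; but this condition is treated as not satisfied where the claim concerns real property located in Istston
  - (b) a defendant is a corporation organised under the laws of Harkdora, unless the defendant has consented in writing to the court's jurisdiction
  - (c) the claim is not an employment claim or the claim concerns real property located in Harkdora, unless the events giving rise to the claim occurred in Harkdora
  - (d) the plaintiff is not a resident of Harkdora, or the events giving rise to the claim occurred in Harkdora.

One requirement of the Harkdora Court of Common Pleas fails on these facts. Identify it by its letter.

The Harkdora Court of Common Pleas:
  (a) The claim is a contract claim, so this disjunct is met. The exception is not triggered, since the claim does not concern real property. Met.
  (b) No defendant is a corporation. And no such written consent has been filed, so the proviso does not save it. Condition not met.
  (c) The claim is a contract claim, not an employment claim, so this disjunct is met. Met.
  (d) The plaintiff resides in Istston, which is not Harkdora — that alternative is enough. Condition met.
Only condition (b) fails.

(b)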